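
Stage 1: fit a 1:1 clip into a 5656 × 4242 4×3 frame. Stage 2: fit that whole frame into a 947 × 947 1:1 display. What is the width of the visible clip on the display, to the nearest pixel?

710 px

Inside the 5656×4242 canvas the clip is height-limited at 4242.00 × 4242.00.
The 4×3 canvas is width-limited in 947×947, giving 947.00 × 710.25; scale factor 0.1674.
So the clip's width is 4242.00 × 0.1674 ≈ 710.25.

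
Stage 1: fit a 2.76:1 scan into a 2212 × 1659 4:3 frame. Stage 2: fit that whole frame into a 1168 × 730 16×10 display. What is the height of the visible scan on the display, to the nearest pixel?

Inside the 2212×1659 canvas the scan is width-limited at 2212.00 × 801.45.
Second fit — the 4:3 canvas into 1168×730 spans the height: 973.33 × 730.00 (×0.4400 from 2212×1659).
Applying the same ×0.4400: 801.45 → 352.66.

353 px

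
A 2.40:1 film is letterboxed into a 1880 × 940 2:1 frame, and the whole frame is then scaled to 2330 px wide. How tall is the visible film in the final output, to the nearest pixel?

971 px

Fitted into 1880×940, the film spans the width; its height is 1880 / 2.400 ≈ 783.33 px.
The frame scales by 2330/1880 = 1.2394; 783.33 × 1.2394 ≈ 970.83 px.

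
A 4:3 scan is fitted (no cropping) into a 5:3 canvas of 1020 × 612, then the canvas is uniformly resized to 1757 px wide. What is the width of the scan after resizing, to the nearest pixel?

1406 px

At 1020×612 the scan is height-limited, so width = 612 × 4/3 ≈ 816.00 px.
The frame scales by 1757/1020 = 1.7225; 816.00 × 1.7225 ≈ 1405.60 px.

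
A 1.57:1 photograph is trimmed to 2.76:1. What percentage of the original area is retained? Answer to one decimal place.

56.9%

The width stays; only height is cut (since 2.76:1 is wider than 1.57:1).
(1.570)/(2.760) ≈ 0.569 of the area survives.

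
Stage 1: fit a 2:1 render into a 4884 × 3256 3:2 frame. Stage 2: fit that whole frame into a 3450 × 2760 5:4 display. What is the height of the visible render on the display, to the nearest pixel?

Inside the 4884×3256 canvas the render is width-limited at 4884.00 × 2442.00.
The 3:2 canvas is width-limited in 3450×2760, giving 3450.00 × 2300.00; scale factor 0.7064.
So the render's height is 2442.00 × 0.7064 ≈ 1725.00.

1725 px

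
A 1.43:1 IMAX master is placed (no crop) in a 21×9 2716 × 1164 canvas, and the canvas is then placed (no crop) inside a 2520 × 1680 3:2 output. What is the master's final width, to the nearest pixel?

1.43:1 IMAX in 2716×1164: fills the height, so the master is 1664.52 × 1164.00.
Second fit — the 21×9 canvas into 2520×1680 spans the width: 2520.00 × 1080.00 (×0.9278 from 2716×1164).
So the master's width is 1664.52 × 0.9278 ≈ 1544.40.

1544 px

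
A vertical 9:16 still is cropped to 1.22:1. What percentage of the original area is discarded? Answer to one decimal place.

1.22:1 is wider than vertical 9:16, so the crop keeps the full width and trims the height.
Area ratio = (0.562)/(1.220) = 46.11%; the remaining 53.89% is cropped out.

53.9%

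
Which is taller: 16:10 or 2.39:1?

16:10

16:10 = 1.6 and 2.39; 2.39 > 1.6. The smaller width-to-height ratio is the taller frame.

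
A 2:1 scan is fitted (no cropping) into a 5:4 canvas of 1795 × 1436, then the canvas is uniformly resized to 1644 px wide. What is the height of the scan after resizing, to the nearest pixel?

Fitted into 1795×1436, the scan spans the width; its height is 1795 × 1/2 ≈ 897.50 px.
Resizing to 1644 px wide multiplies everything by 0.9159: 897.50 → 822.00 px.

822 px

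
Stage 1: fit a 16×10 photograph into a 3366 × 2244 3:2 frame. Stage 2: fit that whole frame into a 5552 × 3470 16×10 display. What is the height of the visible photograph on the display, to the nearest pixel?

3253 px

16×10 in 3366×2244: fills the width, so the photograph is 3366.00 × 2103.75.
The 3:2 canvas is height-limited in 5552×3470, giving 5205.00 × 3470.00; scale factor 1.5463.
So the photograph's height is 2103.75 × 1.5463 ≈ 3253.12.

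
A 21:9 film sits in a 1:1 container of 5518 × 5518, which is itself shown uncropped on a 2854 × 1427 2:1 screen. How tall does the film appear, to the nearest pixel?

Inside the 5518×5518 canvas the film is width-limited at 5518.00 × 2364.86.
Second fit — the 1:1 canvas into 2854×1427 spans the height: 1427.00 × 1427.00 (×0.2586 from 5518×5518).
Applying the same ×0.2586: 2364.86 → 611.57.

612 px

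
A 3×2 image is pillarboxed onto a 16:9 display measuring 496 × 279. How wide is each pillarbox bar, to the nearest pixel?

39 px

3×2 (1.500) < 16:9 (1.778), so the image fills the height.
That makes the image 418.50 px wide (279 × 3/2).
496 − 418.50 = 77.50 px of bars (38.75 each).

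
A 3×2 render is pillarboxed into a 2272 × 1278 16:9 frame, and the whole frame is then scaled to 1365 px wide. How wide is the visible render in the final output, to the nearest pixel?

In the 2272×1278 frame the render fills the height: width = 1278 × 3/2 ≈ 1917.00 px.
The frame scales by 1365/2272 = 0.6008; 1917.00 × 0.6008 ≈ 1151.72 px.

1152 px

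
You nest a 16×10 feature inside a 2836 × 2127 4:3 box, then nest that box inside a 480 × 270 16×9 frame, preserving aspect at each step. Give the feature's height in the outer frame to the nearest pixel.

First fit — 16×10 into 2836×2127 spans the width: 2836.00 × 1772.50.
The 4:3 canvas is height-limited in 480×270, giving 360.00 × 270.00; scale factor 0.1269.
Applying the same ×0.1269: 1772.50 → 225.00.

225 px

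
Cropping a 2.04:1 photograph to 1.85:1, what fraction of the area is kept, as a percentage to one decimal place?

90.7%

1.85:1 is narrower than 2.04:1, so the crop keeps the full height and trims the width.
(1.850)/(2.040) ≈ 0.907 of the area survives.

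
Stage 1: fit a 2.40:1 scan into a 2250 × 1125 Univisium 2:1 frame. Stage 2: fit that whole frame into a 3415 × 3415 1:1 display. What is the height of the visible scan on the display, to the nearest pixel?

1423 px

Inside the 2250×1125 canvas the scan is width-limited at 2250.00 × 937.50.
The Univisium 2:1 canvas is width-limited in 3415×3415, giving 3415.00 × 1707.50; scale factor 1.5178.
So the scan's height is 937.50 × 1.5178 ≈ 1422.92.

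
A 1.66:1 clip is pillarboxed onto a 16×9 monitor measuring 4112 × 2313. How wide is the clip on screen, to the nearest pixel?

3840 px

Since 1.660 < 1.778, the clip is height-limited.
Content width = 2313 × 1.660 ≈ 3839.58 px.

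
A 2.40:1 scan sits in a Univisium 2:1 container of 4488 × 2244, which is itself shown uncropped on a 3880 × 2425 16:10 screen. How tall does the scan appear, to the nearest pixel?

First fit — 2.40:1 into 4488×2244 spans the width: 4488.00 × 1870.00.
Univisium 2:1 in 3880×2425: fills the width, so the intermediate becomes 3880.00 × 1940.00 — a scale of ×0.8645.
Applying the same ×0.8645: 1870.00 → 1616.67.

1617 px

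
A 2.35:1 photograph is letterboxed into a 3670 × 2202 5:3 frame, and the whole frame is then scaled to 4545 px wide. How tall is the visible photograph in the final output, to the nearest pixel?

1934 px

Fitted into 3670×2202, the photograph spans the width; its height is 3670 / 2.350 ≈ 1561.70 px.
Resizing to 4545 px wide multiplies everything by 1.2384: 1561.70 → 1934.04 px.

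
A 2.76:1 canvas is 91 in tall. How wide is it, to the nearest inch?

251 in

91 × 2.760 = 251.16.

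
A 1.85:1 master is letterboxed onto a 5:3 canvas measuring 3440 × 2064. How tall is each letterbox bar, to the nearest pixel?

102 px

Since 1.850 > 1.667, the master is width-limited.
Content height = 3440 / 1.850 ≈ 1859.46 px.
Leftover height: 2064 − 1859.46 = 204.54 px → 102.27 each side.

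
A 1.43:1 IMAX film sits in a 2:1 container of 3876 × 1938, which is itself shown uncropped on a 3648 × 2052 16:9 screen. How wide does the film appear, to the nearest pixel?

Inside the 3876×1938 canvas the film is height-limited at 2771.34 × 1938.00.
2:1 in 3648×2052: fills the width, so the intermediate becomes 3648.00 × 1824.00 — a scale of ×0.9412.
Applying the same ×0.9412: 2771.34 → 2608.32.

2608 px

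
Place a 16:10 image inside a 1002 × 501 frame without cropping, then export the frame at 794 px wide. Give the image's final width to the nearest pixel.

Fitted into 1002×501, the image spans the height; its width is 501 × 16/10 ≈ 801.60 px.
The frame scales by 794/1002 = 0.7924; 801.60 × 0.7924 ≈ 635.20 px.

635 px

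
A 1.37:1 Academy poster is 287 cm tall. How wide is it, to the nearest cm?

At 1.37:1 Academy, 287 × 1.370 ≈ 393.19.

393 cm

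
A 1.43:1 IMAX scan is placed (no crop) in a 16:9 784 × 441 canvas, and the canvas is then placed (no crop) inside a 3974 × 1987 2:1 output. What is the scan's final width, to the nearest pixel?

2841 px

First fit — 1.43:1 IMAX into 784×441 spans the height: 630.63 × 441.00.
16:9 in 3974×1987: fills the height, so the intermediate becomes 3532.44 × 1987.00 — a scale of ×4.5057.
Applying the same ×4.5057: 630.63 → 2841.41.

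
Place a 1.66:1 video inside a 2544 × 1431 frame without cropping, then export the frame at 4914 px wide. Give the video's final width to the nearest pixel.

4588 px

In the 2544×1431 frame the video fills the height: width = 1431 × 1.660 ≈ 2375.46 px.
The frame scales by 4914/2544 = 1.9316; 2375.46 × 1.9316 ≈ 4588.45 px.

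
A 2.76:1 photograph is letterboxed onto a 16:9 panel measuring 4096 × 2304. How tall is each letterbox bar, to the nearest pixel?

Since 2.760 > 1.778, the photograph is width-limited.
That makes the image 1484.06 px tall (4096 / 2.760).
2304 − 1484.06 = 819.94 px of bars (409.97 each).

410 px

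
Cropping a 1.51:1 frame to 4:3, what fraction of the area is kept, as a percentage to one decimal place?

88.3%

Going from 1.51:1 to 4:3 means cutting width while keeping height.
(1.333)/(1.510) ≈ 0.883 of the area survives.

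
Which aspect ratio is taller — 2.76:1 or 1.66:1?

1.66:1

2.76 and 1.66; 2.76 > 1.66. The smaller width-to-height ratio is the taller frame.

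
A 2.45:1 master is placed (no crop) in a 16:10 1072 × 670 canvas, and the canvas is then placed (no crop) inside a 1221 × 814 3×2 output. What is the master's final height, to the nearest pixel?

First fit — 2.45:1 into 1072×670 spans the width: 1072.00 × 437.55.
16:10 in 1221×814: fills the width, so the intermediate becomes 1221.00 × 763.12 — a scale of ×1.1390.
So the master's height is 437.55 × 1.1390 ≈ 498.37.

498 px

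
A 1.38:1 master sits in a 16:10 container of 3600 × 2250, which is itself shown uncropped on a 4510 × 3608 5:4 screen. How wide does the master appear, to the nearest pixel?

1.38:1 in 3600×2250: fills the height, so the master is 3105.00 × 2250.00.
Second fit — the 16:10 canvas into 4510×3608 spans the width: 4510.00 × 2818.75 (×1.2528 from 3600×2250).
The master scales with it: width 3105.00 × 1.2528 ≈ 3889.88.

3890 px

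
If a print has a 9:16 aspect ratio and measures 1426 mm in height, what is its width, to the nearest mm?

At 9:16, 1426 / 16 × 9 ≈ 802.12.

802 mm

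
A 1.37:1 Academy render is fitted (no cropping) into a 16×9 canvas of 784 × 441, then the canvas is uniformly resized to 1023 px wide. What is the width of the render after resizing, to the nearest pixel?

In the 784×441 frame the render fills the height: width = 441 × 1.370 ≈ 604.17 px.
Scaling 784 → 1023 is ×1.3048, so the width becomes 604.17 × 1.3048 ≈ 788.35 px.

788 px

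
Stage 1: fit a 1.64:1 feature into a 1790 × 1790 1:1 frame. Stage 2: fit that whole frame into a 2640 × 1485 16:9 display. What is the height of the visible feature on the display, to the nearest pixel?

905 px

First fit — 1.64:1 into 1790×1790 spans the width: 1790.00 × 1091.46.
The 1:1 canvas is height-limited in 2640×1485, giving 1485.00 × 1485.00; scale factor 0.8296.
The feature scales with it: height 1091.46 × 0.8296 ≈ 905.49.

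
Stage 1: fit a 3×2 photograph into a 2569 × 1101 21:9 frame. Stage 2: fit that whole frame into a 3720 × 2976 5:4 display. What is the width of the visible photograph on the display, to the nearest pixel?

2391 px

3×2 in 2569×1101: fills the height, so the photograph is 1651.50 × 1101.00.
The 21:9 canvas is width-limited in 3720×2976, giving 3720.00 × 1594.29; scale factor 1.4480.
The photograph scales with it: width 1651.50 × 1.4480 ≈ 2391.43.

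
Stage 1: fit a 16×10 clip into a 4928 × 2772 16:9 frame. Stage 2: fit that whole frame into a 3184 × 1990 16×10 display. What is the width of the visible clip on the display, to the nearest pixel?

Inside the 4928×2772 canvas the clip is height-limited at 4435.20 × 2772.00.
The 16:9 canvas is width-limited in 3184×1990, giving 3184.00 × 1791.00; scale factor 0.6461.
So the clip's width is 4435.20 × 0.6461 ≈ 2865.60.

2866 px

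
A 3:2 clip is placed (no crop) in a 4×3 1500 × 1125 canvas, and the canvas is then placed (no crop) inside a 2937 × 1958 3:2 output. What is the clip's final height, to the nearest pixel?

1740 px

First fit — 3:2 into 1500×1125 spans the width: 1500.00 × 1000.00.
4×3 in 2937×1958: fills the height, so the intermediate becomes 2610.67 × 1958.00 — a scale of ×1.7404.
So the clip's height is 1000.00 × 1.7404 ≈ 1740.44.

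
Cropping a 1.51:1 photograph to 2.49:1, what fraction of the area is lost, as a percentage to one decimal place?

Going from 1.51:1 to 2.49:1 means cutting height while keeping width.
(1.510)/(2.490) ≈ 0.606 of the area survives, leaving 39.36% discarded.

39.4%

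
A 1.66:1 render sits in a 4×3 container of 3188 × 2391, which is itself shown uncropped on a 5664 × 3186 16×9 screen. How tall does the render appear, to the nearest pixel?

2559 px

Inside the 3188×2391 canvas the render is width-limited at 3188.00 × 1920.48.
4×3 in 5664×3186: fills the height, so the intermediate becomes 4248.00 × 3186.00 — a scale of ×1.3325.
The render scales with it: height 1920.48 × 1.3325 ≈ 2559.04.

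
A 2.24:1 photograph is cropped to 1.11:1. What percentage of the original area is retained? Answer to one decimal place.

1.11:1 is narrower than 2.24:1, so the crop keeps the full height and trims the width.
(1.110)/(2.240) ≈ 0.496 of the area survives.

49.6%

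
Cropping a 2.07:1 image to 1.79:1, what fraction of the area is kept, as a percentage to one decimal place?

86.5%

1.79:1 is narrower than 2.07:1, so the crop keeps the full height and trims the width.
Fraction kept = (1.790)/(2.070) ≈ 86.47%.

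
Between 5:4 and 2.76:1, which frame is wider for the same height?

5:4 = 1.25 and 2.76; 2.76 > 1.25.

2.76:1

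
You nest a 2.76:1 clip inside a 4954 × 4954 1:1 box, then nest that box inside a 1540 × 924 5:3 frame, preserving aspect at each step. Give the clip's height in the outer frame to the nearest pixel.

335 px

2.76:1 in 4954×4954: fills the width, so the clip is 4954.00 × 1794.93.
Second fit — the 1:1 canvas into 1540×924 spans the height: 924.00 × 924.00 (×0.1865 from 4954×4954).
Applying the same ×0.1865: 1794.93 → 334.78.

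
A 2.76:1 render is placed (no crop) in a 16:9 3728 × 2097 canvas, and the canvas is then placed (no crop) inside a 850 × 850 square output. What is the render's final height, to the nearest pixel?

First fit — 2.76:1 into 3728×2097 spans the width: 3728.00 × 1350.72.
The 16:9 canvas is width-limited in 850×850, giving 850.00 × 478.12; scale factor 0.2280.
So the render's height is 1350.72 × 0.2280 ≈ 307.97.

308 px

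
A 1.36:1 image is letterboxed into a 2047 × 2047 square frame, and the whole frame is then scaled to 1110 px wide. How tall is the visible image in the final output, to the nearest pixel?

816 px

Fitted into 2047×2047, the image spans the width; its height is 2047 / 1.360 ≈ 1505.15 px.
Scaling 2047 → 1110 is ×0.5423, so the height becomes 1505.15 × 0.5423 ≈ 816.18 px.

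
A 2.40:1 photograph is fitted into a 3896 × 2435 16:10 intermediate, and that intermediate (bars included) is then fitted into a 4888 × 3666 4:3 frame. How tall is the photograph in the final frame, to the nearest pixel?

2037 px

2.40:1 in 3896×2435: fills the width, so the photograph is 3896.00 × 1623.33.
The 16:10 canvas is width-limited in 4888×3666, giving 4888.00 × 3055.00; scale factor 1.2546.
The photograph scales with it: height 1623.33 × 1.2546 ≈ 2036.67.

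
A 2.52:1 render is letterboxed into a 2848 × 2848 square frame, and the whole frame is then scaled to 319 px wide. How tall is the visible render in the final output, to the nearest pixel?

127 px

Fitted into 2848×2848, the render spans the width; its height is 2848 / 2.520 ≈ 1130.16 px.
The frame scales by 319/2848 = 0.1120; 1130.16 × 0.1120 ≈ 126.59 px.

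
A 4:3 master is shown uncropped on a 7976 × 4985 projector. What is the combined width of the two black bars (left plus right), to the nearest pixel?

Since 1.333 < 1.600, the master is height-limited.
The master is 4985 × 4/3 ≈ 6646.67 px wide.
Leftover width: 7976 − 6646.67 = 1329.33 px.

1329 px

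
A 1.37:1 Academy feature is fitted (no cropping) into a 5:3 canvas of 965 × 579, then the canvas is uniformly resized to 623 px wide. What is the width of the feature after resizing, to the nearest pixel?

512 px

In the 965×579 frame the feature fills the height: width = 579 × 1.370 ≈ 793.23 px.
The frame scales by 623/965 = 0.6456; 793.23 × 0.6456 ≈ 512.11 px.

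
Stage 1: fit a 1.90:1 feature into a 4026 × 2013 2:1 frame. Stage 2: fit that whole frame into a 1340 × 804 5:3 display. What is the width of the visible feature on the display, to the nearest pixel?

1273 px

1.90:1 in 4026×2013: fills the height, so the feature is 3824.70 × 2013.00.
The 2:1 canvas is width-limited in 1340×804, giving 1340.00 × 670.00; scale factor 0.3328.
The feature scales with it: width 3824.70 × 0.3328 ≈ 1273.00.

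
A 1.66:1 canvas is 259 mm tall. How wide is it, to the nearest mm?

430 mm

259 × 1.660 = 429.94.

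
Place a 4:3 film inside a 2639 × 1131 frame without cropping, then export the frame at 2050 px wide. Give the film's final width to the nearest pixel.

1171 px

In the 2639×1131 frame the film fills the height: width = 1131 × 4/3 ≈ 1508.00 px.
Scaling 2639 → 2050 is ×0.7768, so the width becomes 1508.00 × 0.7768 ≈ 1171.43 px.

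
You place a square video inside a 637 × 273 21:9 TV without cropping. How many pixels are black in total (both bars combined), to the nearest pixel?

99372 pixels

square (1.000) < 21:9 (2.333), so the video fills the height.
That makes the image 273.0000 px wide (273 × 1/1).
Black = 637 − 273.0000 = 364.0000 px.
That's 364.0000 × 273 ≈ 99372 black pixels.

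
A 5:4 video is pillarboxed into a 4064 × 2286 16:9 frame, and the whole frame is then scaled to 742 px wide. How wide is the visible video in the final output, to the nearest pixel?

At 4064×2286 the video is height-limited, so width = 2286 × 5/4 ≈ 2857.50 px.
Resizing to 742 px wide multiplies everything by 0.1826: 2857.50 → 521.72 px.

522 px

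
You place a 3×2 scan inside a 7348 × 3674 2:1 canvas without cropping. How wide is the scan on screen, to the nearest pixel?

3×2 is narrower than 2:1, so it spans the full height.
That makes the image 5511.00 px wide (3674 × 3/2).

5511 px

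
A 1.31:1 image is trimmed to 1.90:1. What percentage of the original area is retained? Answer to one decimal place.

1.90:1 is wider than 1.31:1, so the crop keeps the full width and trims the height.
Area ratio = (1.310)/(1.900) = 68.95% retained.

68.9%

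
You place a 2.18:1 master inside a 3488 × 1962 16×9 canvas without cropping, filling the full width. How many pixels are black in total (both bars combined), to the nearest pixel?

1262656 pixels

The master is 3488 / 2.180 ≈ 1600.0000 px tall.
1962 − 1600.0000 = 362.0000 px of bars.
Across the 3488-px span: 362.0000 × 3488 ≈ 1262656 px.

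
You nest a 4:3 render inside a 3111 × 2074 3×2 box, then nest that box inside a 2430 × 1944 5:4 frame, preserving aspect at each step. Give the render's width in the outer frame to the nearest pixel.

4:3 in 3111×2074: fills the height, so the render is 2765.33 × 2074.00.
3×2 in 2430×1944: fills the width, so the intermediate becomes 2430.00 × 1620.00 — a scale of ×0.7811.
So the render's width is 2765.33 × 0.7811 ≈ 2160.00.

2160 px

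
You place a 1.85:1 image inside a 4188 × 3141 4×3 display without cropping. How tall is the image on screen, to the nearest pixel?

1.85:1 is wider than 4×3, so it spans the full width.
The image is 4188 / 1.850 ≈ 2263.78 px tall.

2264 px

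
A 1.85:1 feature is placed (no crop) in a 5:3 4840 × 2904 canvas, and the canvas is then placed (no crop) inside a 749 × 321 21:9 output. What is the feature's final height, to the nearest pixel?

First fit — 1.85:1 into 4840×2904 spans the width: 4840.00 × 2616.22.
Second fit — the 5:3 canvas into 749×321 spans the height: 535.00 × 321.00 (×0.1105 from 4840×2904).
So the feature's height is 2616.22 × 0.1105 ≈ 289.19.

289 px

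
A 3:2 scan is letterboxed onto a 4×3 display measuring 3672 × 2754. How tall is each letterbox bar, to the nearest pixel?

153 px

Since 1.500 > 1.333, the scan is width-limited.
Content height = 3672 × 2/3 ≈ 2448.00 px.
2754 − 2448.00 = 306.00 px of bars (153.00 each).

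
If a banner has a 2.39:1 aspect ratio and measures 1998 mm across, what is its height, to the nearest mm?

836 mm

At 2.39:1, 1998 / 2.390 ≈ 835.98.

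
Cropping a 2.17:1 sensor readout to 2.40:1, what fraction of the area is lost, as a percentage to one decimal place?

9.6%

The width stays; only height is cut (since 2.40:1 is wider than 2.17:1).
Fraction kept = (2.170)/(2.400) ≈ 90.42%, so 9.58% is lost.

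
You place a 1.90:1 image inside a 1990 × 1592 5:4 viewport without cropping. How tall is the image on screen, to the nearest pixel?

1047 px

Since 1.900 > 1.250, the image is width-limited.
Content height = 1990 / 1.900 ≈ 1047.37 px.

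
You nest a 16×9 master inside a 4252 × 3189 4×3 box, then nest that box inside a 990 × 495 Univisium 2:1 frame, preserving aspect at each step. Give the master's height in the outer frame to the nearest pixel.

371 px

Inside the 4252×3189 canvas the master is width-limited at 4252.00 × 2391.75.
Second fit — the 4×3 canvas into 990×495 spans the height: 660.00 × 495.00 (×0.1552 from 4252×3189).
The master scales with it: height 2391.75 × 0.1552 ≈ 371.25.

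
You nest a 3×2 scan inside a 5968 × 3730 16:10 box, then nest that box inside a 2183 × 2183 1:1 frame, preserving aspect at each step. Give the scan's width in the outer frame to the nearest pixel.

2047 px

3×2 in 5968×3730: fills the height, so the scan is 5595.00 × 3730.00.
Second fit — the 16:10 canvas into 2183×2183 spans the width: 2183.00 × 1364.38 (×0.3658 from 5968×3730).
The scan scales with it: width 5595.00 × 0.3658 ≈ 2046.56.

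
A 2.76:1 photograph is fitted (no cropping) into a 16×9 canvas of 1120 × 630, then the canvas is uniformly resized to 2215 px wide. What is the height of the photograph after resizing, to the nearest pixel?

At 1120×630 the photograph is width-limited, so height = 1120 / 2.760 ≈ 405.80 px.
Scaling 1120 → 2215 is ×1.9777, so the height becomes 405.80 × 1.9777 ≈ 802.54 px.

803 px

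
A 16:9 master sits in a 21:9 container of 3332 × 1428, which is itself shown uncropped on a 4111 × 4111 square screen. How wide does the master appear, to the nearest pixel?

First fit — 16:9 into 3332×1428 spans the height: 2538.67 × 1428.00.
21:9 in 4111×4111: fills the width, so the intermediate becomes 4111.00 × 1761.86 — a scale of ×1.2338.
The master scales with it: width 2538.67 × 1.2338 ≈ 3132.19.

3132 px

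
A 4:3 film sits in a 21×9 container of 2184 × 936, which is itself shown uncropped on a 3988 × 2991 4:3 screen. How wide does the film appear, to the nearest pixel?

2279 px

Inside the 2184×936 canvas the film is height-limited at 1248.00 × 936.00.
Second fit — the 21×9 canvas into 3988×2991 spans the width: 3988.00 × 1709.14 (×1.8260 from 2184×936).
The film scales with it: width 1248.00 × 1.8260 ≈ 2278.86.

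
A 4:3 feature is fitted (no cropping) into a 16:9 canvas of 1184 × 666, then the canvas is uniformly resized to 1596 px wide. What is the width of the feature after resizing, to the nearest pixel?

Fitted into 1184×666, the feature spans the height; its width is 666 × 4/3 ≈ 888.00 px.
Scaling 1184 → 1596 is ×1.3480, so the width becomes 888.00 × 1.3480 ≈ 1197.00 px.

1197 px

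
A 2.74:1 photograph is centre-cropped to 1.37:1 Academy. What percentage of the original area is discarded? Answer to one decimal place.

50.0%

The height stays; only width is cut (since 1.37:1 Academy is narrower than 2.74:1).
Fraction kept = (1.370)/(2.740) ≈ 50.00%, so 50.00% is lost.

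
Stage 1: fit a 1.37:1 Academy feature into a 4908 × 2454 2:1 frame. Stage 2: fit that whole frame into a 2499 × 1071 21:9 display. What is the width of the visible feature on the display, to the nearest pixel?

1467 px

Inside the 4908×2454 canvas the feature is height-limited at 3361.98 × 2454.00.
2:1 in 2499×1071: fills the height, so the intermediate becomes 2142.00 × 1071.00 — a scale of ×0.4364.
Applying the same ×0.4364: 3361.98 → 1467.27.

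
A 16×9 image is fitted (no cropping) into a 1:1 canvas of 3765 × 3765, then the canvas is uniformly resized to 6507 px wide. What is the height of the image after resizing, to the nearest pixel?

At 3765×3765 the image is width-limited, so height = 3765 × 9/16 ≈ 2117.81 px.
Resizing to 6507 px wide multiplies everything by 1.7283: 2117.81 → 3660.19 px.

3660 px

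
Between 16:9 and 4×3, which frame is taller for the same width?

4×3

16:9 = 1.778 and 4×3 = 1.333; 1.778 > 1.333. The smaller width-to-height ratio is the taller frame.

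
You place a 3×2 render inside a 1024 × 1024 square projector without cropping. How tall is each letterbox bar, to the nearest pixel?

171 px

3×2 is wider than square, so it spans the full width.
That makes the image 682.67 px tall (1024 × 2/3).
Leftover height: 1024 − 682.67 = 341.33 px → 170.67 each side.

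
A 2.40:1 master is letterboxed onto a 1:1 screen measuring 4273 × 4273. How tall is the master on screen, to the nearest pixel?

1780 px

2.40:1 is wider than 1:1, so it spans the full width.
Content height = 4273 / 2.400 ≈ 1780.42 px.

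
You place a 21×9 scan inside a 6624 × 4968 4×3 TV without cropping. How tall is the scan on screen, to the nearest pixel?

2839 px

21×9 is wider than 4×3, so it spans the full width.
The scan is 6624 × 9/21 ≈ 2838.86 px tall.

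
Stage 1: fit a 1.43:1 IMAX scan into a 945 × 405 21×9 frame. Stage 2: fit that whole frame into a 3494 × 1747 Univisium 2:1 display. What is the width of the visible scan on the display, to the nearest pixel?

2141 px

Inside the 945×405 canvas the scan is height-limited at 579.15 × 405.00.
The 21×9 canvas is width-limited in 3494×1747, giving 3494.00 × 1497.43; scale factor 3.6974.
Applying the same ×3.6974: 579.15 → 2141.32.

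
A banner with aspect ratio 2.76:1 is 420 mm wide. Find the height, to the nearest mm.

Height = 420 / 2.760 = 152.17.

152 mm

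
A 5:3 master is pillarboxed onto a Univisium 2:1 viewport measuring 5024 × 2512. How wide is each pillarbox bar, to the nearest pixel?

419 px

Since 1.667 < 2.000, the master is height-limited.
The master is 2512 × 5/3 ≈ 4186.67 px wide.
Leftover width: 5024 − 4186.67 = 837.33 px → 418.67 each side.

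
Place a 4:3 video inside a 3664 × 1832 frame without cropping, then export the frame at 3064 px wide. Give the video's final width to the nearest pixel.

Fitted into 3664×1832, the video spans the height; its width is 1832 × 4/3 ≈ 2442.67 px.
Resizing to 3064 px wide multiplies everything by 0.8362: 2442.67 → 2042.67 px.

2043 px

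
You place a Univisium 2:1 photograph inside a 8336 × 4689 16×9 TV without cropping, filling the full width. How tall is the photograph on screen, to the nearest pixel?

The photograph is 8336 × 1/2 ≈ 4168.00 px tall.

4168 px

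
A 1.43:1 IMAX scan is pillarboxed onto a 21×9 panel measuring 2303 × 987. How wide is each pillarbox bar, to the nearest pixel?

446 px

1.43:1 IMAX (1.430) < 21×9 (2.333), so the scan fills the height.
Content width = 987 × 1.430 ≈ 1411.41 px.
2303 − 1411.41 = 891.59 px of bars (445.80 each).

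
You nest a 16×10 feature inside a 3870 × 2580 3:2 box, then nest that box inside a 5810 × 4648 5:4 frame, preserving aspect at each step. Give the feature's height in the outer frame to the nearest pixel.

Inside the 3870×2580 canvas the feature is width-limited at 3870.00 × 2418.75.
Second fit — the 3:2 canvas into 5810×4648 spans the width: 5810.00 × 3873.33 (×1.5013 from 3870×2580).
The feature scales with it: height 2418.75 × 1.5013 ≈ 3631.25.

3631 px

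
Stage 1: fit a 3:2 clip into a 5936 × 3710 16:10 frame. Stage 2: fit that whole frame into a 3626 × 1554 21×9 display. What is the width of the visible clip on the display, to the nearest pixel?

2331 px

First fit — 3:2 into 5936×3710 spans the height: 5565.00 × 3710.00.
16:10 in 3626×1554: fills the height, so the intermediate becomes 2486.40 × 1554.00 — a scale of ×0.4189.
So the clip's width is 5565.00 × 0.4189 ≈ 2331.00.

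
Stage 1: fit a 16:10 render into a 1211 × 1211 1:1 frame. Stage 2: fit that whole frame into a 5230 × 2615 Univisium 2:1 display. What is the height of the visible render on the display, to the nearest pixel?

1634 px

First fit — 16:10 into 1211×1211 spans the width: 1211.00 × 756.88.
1:1 in 5230×2615: fills the height, so the intermediate becomes 2615.00 × 2615.00 — a scale of ×2.1594.
Applying the same ×2.1594: 756.88 → 1634.38.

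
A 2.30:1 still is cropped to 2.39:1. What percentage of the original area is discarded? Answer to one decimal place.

The width stays; only height is cut (since 2.39:1 is wider than 2.30:1).
Fraction kept = (2.300)/(2.390) ≈ 96.23%, so 3.77% is lost.

3.8%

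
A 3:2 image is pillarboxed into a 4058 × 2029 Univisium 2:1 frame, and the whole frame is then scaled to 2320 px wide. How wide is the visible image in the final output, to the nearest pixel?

Fitted into 4058×2029, the image spans the height; its width is 2029 × 3/2 ≈ 3043.50 px.
The frame scales by 2320/4058 = 0.5717; 3043.50 × 0.5717 ≈ 1740.00 px.

1740 px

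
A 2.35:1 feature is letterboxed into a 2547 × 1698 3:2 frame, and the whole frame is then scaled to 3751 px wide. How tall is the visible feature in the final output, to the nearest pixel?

At 2547×1698 the feature is width-limited, so height = 2547 / 2.350 ≈ 1083.83 px.
The frame scales by 3751/2547 = 1.4727; 1083.83 × 1.4727 ≈ 1596.17 px.

1596 px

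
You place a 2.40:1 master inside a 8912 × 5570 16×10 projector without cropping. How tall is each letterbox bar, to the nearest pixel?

2.40:1 is wider than 16×10, so it spans the full width.
The master is 8912 / 2.400 ≈ 3713.33 px tall.
5570 − 3713.33 = 1856.67 px of bars (928.33 each).

928 px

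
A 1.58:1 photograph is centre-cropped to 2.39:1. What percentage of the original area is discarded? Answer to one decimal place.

33.9%

Going from 1.58:1 to 2.39:1 means cutting height while keeping width.
Fraction kept = (1.580)/(2.390) ≈ 66.11%, so 33.89% is lost.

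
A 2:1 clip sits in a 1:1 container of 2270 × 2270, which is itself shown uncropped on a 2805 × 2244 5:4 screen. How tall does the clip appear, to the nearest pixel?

First fit — 2:1 into 2270×2270 spans the width: 2270.00 × 1135.00.
The 1:1 canvas is height-limited in 2805×2244, giving 2244.00 × 2244.00; scale factor 0.9885.
Applying the same ×0.9885: 1135.00 → 1122.00.

1122 px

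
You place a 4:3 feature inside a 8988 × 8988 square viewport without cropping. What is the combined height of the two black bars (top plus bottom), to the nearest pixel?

4:3 is wider than square, so it spans the full width.
The feature is 8988 × 3/4 ≈ 6741.00 px tall.
8988 − 6741.00 = 2247.00 px of bars.

2247 px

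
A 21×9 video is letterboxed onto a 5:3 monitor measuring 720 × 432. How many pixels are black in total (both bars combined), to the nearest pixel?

Since 2.333 > 1.667, the video is width-limited.
The video is 720 × 9/21 ≈ 308.5714 px tall.
Black = 432 − 308.5714 = 123.4286 px.
Bar area = 123.4286 × 720 ≈ 88869 px.

88869 pixels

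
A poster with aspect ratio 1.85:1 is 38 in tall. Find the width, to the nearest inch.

38 × 1.850 = 70.30.

70 in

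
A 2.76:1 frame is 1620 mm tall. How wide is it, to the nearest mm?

1620 × 2.760 = 4471.20.

4471 mm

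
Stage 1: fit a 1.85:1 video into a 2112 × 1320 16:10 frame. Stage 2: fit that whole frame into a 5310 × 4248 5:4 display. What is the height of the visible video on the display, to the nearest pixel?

First fit — 1.85:1 into 2112×1320 spans the width: 2112.00 × 1141.62.
16:10 in 5310×4248: fills the width, so the intermediate becomes 5310.00 × 3318.75 — a scale of ×2.5142.
So the video's height is 1141.62 × 2.5142 ≈ 2870.27.

2870 px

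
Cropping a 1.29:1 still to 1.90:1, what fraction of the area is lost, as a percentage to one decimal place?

1.90:1 is wider than 1.29:1, so the crop keeps the full width and trims the height.
Fraction kept = (1.290)/(1.900) ≈ 67.89%, so 32.11% is lost.

32.1%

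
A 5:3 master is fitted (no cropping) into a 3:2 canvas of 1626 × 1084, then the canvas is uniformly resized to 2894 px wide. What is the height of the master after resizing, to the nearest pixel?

At 1626×1084 the master is width-limited, so height = 1626 × 3/5 ≈ 975.60 px.
Resizing to 2894 px wide multiplies everything by 1.7798: 975.60 → 1736.40 px.

1736 px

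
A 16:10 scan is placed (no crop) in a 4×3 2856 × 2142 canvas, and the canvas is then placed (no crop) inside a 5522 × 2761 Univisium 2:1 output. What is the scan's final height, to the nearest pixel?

Inside the 2856×2142 canvas the scan is width-limited at 2856.00 × 1785.00.
4×3 in 5522×2761: fills the height, so the intermediate becomes 3681.33 × 2761.00 — a scale of ×1.2890.
Applying the same ×1.2890: 1785.00 → 2300.83.

2301 px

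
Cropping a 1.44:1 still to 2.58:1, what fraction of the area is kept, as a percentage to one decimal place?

55.8%

Going from 1.44:1 to 2.58:1 means cutting height while keeping width.
Area ratio = (1.440)/(2.580) = 55.81% retained.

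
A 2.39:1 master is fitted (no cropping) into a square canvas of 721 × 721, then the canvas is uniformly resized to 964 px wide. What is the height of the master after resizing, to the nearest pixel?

At 721×721 the master is width-limited, so height = 721 / 2.390 ≈ 301.67 px.
Resizing to 964 px wide multiplies everything by 1.3370: 301.67 → 403.35 px.

403 px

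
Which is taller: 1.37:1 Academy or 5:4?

5:4

1.37 and 5:4 = 1.25; 1.37 > 1.25. The smaller width-to-height ratio is the taller frame.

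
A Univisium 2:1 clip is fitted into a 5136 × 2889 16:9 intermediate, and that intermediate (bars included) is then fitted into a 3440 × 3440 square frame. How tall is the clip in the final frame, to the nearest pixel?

1720 px

Inside the 5136×2889 canvas the clip is width-limited at 5136.00 × 2568.00.
Second fit — the 16:9 canvas into 3440×3440 spans the width: 3440.00 × 1935.00 (×0.6698 from 5136×2889).
Applying the same ×0.6698: 2568.00 → 1720.00.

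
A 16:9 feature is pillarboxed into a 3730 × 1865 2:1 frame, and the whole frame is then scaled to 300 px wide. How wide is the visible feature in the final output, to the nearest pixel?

At 3730×1865 the feature is height-limited, so width = 1865 × 16/9 ≈ 3315.56 px.
Scaling 3730 → 300 is ×0.0804, so the width becomes 3315.56 × 0.0804 ≈ 266.67 px.

267 px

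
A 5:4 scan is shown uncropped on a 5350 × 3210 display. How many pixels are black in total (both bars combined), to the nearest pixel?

4293375 pixels

5:4 (1.250) < 5:3 (1.667), so the scan fills the height.
That makes the image 4012.5000 px wide (3210 × 5/4).
5350 − 4012.5000 = 1337.5000 px of bars.
Bar area = 1337.5000 × 3210 ≈ 4293375 px.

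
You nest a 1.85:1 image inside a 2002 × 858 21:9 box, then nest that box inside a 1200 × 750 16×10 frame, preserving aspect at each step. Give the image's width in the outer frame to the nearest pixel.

First fit — 1.85:1 into 2002×858 spans the height: 1587.30 × 858.00.
The 21:9 canvas is width-limited in 1200×750, giving 1200.00 × 514.29; scale factor 0.5994.
Applying the same ×0.5994: 1587.30 → 951.43.

951 px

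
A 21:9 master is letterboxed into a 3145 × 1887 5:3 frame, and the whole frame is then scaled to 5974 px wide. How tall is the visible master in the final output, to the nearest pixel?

2560 px

In the 3145×1887 frame the master fills the width: height = 3145 × 9/21 ≈ 1347.86 px.
The frame scales by 5974/3145 = 1.8995; 1347.86 × 1.8995 ≈ 2560.29 px.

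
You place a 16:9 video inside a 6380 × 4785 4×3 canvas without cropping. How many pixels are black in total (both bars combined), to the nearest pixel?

7632075 pixels

16:9 (1.778) > 4×3 (1.333), so the video fills the width.
The video is 6380 × 9/16 ≈ 3588.7500 px tall.
Leftover height: 4785 − 3588.7500 = 1196.2500 px.
Across the 6380-px span: 1196.2500 × 6380 ≈ 7632075 px.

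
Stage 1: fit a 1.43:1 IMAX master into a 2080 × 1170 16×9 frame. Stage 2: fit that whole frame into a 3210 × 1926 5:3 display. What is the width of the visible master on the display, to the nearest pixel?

Inside the 2080×1170 canvas the master is height-limited at 1673.10 × 1170.00.
The 16×9 canvas is width-limited in 3210×1926, giving 3210.00 × 1805.62; scale factor 1.5433.
So the master's width is 1673.10 × 1.5433 ≈ 2582.04.

2582 px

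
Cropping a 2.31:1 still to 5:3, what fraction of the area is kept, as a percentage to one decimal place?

5:3 is narrower than 2.31:1, so the crop keeps the full height and trims the width.
Fraction kept = (1.667)/(2.310) ≈ 72.15%.

72.2%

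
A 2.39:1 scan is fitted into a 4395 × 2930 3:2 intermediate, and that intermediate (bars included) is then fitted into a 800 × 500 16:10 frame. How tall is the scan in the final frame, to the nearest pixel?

314 px

First fit — 2.39:1 into 4395×2930 spans the width: 4395.00 × 1838.91.
3:2 in 800×500: fills the height, so the intermediate becomes 750.00 × 500.00 — a scale of ×0.1706.
So the scan's height is 1838.91 × 0.1706 ≈ 313.81.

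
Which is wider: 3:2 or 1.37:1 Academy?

3:2

3:2 = 1.5 and 1.37; 1.5 > 1.37.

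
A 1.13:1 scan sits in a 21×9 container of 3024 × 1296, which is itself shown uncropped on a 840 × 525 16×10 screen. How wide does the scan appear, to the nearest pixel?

1.13:1 in 3024×1296: fills the height, so the scan is 1464.48 × 1296.00.
21×9 in 840×525: fills the width, so the intermediate becomes 840.00 × 360.00 — a scale of ×0.2778.
The scan scales with it: width 1464.48 × 0.2778 ≈ 406.80.

407 px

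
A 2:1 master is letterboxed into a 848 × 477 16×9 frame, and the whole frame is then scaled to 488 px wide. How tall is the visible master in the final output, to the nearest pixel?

244 px

In the 848×477 frame the master fills the width: height = 848 × 1/2 ≈ 424.00 px.
The frame scales by 488/848 = 0.5755; 424.00 × 0.5755 ≈ 244.00 px.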